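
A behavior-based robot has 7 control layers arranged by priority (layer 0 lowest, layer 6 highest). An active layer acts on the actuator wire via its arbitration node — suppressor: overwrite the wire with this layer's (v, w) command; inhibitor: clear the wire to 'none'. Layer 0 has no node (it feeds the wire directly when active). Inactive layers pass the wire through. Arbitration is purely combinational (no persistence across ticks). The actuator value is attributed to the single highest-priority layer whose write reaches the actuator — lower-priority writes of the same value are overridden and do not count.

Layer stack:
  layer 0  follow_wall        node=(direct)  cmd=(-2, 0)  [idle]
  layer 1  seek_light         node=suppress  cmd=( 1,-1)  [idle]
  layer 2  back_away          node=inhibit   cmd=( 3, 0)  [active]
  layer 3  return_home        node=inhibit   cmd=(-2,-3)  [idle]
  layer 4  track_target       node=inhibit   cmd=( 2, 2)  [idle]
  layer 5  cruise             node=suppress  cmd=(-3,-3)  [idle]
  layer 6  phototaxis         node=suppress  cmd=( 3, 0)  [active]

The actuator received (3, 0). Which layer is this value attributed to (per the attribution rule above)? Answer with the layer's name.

layer 0 (follow_wall) idle — none
layer 1 (seek_light) idle — unchanged: none
layer 2 (back_away) active — inhibits: none
layer 3 (return_home) idle — unchanged: none
layer 4 (track_target) idle — unchanged: none
layer 5 (cruise) idle — unchanged: none
layer 6 (phototaxis) active — suppresses: (3, 0)
→ actuator (3, 0)
last writer: layer 6 = phototaxis

phototaxis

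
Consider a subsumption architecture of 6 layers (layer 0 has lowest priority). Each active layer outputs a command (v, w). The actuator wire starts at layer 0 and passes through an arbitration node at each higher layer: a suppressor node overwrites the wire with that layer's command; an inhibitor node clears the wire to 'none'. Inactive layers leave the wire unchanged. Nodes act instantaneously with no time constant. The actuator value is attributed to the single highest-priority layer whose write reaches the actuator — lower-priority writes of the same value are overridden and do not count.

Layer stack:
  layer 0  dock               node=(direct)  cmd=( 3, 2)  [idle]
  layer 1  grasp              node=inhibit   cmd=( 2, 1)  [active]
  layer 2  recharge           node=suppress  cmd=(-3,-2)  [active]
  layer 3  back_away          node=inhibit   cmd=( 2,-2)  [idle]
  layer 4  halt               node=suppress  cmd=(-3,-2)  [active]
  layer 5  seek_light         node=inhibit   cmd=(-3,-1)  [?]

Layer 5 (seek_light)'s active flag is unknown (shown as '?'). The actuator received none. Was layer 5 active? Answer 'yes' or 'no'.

yes

If layer 5 is active=yes:
  actuator would be none
If layer 5 is active=no:
  actuator would be (-3, -2)
Observed none, so layer 5 was active.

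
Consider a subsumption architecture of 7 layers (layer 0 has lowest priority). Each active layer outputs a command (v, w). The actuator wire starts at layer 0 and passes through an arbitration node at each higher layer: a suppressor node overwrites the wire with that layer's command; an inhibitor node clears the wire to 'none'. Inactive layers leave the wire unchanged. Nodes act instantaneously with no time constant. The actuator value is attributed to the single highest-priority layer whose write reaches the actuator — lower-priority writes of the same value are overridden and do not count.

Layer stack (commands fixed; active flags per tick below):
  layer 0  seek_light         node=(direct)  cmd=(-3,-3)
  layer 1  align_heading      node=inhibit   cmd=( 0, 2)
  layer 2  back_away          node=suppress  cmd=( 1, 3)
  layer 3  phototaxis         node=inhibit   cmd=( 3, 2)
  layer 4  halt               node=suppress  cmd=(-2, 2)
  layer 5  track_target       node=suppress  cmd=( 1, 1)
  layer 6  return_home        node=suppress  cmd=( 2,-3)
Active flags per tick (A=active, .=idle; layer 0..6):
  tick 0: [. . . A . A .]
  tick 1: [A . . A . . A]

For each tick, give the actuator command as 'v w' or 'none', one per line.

1 1
2 -3

tick 0:
  layer 0 (seek_light) idle — none
  layer 1 (align_heading) idle — unchanged: none
  layer 2 (back_away) idle — unchanged: none
  layer 3 (phototaxis) active — inhibits: none
  layer 4 (halt) idle — unchanged: none
  layer 5 (track_target) active — suppresses: (1, 1)
  layer 6 (return_home) idle — unchanged: (1, 1)
  → actuator (1, 1)
tick 1:
  layer 0 (seek_light) active — direct: (-3, -3)
  layer 1 (align_heading) idle — unchanged: (-3, -3)
  layer 2 (back_away) idle — unchanged: (-3, -3)
  layer 3 (phototaxis) active — inhibits: none
  layer 4 (halt) idle — unchanged: none
  layer 5 (track_target) idle — unchanged: none
  layer 6 (return_home) active — suppresses: (2, -3)
  → actuator (2, -3)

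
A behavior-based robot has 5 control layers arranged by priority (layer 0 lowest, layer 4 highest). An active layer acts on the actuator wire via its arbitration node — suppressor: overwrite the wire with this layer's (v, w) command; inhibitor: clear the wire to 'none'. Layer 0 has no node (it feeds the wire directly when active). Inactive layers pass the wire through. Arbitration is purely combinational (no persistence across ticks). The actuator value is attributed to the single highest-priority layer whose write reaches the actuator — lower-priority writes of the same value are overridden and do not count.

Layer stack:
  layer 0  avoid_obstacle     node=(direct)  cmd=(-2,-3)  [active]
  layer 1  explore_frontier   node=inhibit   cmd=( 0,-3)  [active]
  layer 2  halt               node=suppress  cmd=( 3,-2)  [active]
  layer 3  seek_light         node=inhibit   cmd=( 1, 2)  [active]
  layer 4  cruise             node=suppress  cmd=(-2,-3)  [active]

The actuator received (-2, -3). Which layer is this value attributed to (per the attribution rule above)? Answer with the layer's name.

cruise

L0 avoid_obstacle: active, feeds wire = (-2, -3)
L1 explore_frontier: active, inhibitor → wire = none
L2 halt: active, suppressor → wire = (3, -2)
L3 seek_light: active, inhibitor → wire = none
L4 cruise: active, suppressor → wire = (-2, -3)
actuator = (-2, -3)
last writer: layer 4 = cruise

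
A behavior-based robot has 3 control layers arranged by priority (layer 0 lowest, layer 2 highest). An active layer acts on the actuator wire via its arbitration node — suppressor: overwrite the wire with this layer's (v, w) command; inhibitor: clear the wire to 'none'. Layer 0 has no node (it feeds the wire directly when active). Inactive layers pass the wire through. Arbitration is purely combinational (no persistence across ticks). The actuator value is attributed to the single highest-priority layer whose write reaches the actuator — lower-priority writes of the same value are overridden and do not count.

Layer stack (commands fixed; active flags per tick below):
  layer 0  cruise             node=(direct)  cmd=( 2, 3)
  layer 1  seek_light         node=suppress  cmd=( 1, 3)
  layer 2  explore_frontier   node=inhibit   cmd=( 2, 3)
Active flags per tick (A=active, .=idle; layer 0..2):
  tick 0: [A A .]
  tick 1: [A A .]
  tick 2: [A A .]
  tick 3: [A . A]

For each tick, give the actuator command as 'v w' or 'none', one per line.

tick 0:
  layer 0 (cruise) active — direct: (2, 3)
  layer 1 (seek_light) active — suppresses: (1, 3)
  layer 2 (explore_frontier) idle — unchanged: (1, 3)
  → actuator (1, 3)
tick 1:
  layer 0 (cruise) active — direct: (2, 3)
  layer 1 (seek_light) active — suppresses: (1, 3)
  layer 2 (explore_frontier) idle — unchanged: (1, 3)
  → actuator (1, 3)
tick 2:
  layer 0 (cruise) active — direct: (2, 3)
  layer 1 (seek_light) active — suppresses: (1, 3)
  layer 2 (explore_frontier) idle — unchanged: (1, 3)
  → actuator (1, 3)
tick 3:
  layer 0 (cruise) active — direct: (2, 3)
  layer 1 (seek_light) idle — unchanged: (2, 3)
  layer 2 (explore_frontier) active — inhibits: none
  → actuator none

1 3
1 3
1 3
none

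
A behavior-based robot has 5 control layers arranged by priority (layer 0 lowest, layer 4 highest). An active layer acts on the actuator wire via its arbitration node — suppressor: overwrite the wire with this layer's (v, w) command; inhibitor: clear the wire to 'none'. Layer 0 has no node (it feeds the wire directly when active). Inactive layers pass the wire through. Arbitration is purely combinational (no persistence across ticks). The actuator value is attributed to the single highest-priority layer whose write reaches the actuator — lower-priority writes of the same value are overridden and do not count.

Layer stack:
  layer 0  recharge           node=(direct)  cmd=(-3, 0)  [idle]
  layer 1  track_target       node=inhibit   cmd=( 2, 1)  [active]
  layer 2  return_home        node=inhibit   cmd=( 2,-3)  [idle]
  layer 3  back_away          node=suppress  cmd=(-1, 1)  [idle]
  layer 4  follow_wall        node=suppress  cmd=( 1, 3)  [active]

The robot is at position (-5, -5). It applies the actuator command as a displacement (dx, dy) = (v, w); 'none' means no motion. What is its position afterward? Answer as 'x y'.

L0 recharge: idle → wire = none
L1 track_target: active, inhibitor → wire = none
L2 return_home: idle → wire stays none
L3 back_away: idle → wire stays none
L4 follow_wall: active, suppressor → wire = (1, 3)
actuator = (1, 3)
position: (-5, -5) + (1, 3) = (-4, -2)

-4 -2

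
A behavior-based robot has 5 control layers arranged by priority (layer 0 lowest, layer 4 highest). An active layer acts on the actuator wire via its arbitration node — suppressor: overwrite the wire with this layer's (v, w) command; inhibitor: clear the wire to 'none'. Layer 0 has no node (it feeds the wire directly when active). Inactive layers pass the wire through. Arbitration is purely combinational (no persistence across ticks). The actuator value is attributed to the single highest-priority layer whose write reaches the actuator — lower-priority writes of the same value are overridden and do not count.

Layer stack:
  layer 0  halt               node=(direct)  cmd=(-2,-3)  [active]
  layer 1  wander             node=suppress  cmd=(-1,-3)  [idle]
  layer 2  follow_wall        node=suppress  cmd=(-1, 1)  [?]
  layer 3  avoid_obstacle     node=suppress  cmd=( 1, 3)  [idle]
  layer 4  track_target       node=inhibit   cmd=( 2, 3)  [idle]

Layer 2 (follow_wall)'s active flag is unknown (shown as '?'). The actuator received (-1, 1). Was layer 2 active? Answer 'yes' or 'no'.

yes

If layer 2 is active=yes:
  actuator would be (-1, 1)
If layer 2 is active=no:
  actuator would be (-2, -3)
Observed (-1, 1), so layer 2 was active.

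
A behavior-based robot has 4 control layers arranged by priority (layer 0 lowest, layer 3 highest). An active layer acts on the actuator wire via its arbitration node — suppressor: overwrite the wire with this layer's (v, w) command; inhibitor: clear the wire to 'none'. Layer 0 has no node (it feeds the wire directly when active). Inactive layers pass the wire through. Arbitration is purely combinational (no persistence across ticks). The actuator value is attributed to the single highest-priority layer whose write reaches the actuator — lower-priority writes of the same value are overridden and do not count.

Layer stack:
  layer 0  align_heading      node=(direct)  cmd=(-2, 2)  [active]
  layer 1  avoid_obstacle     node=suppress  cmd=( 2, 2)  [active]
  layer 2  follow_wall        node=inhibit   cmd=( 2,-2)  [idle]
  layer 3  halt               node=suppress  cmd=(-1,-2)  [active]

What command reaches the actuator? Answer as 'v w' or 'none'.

L0 align_heading: active, feeds wire = (-2, 2)
L1 avoid_obstacle: active, suppressor → wire = (2, 2)
L2 follow_wall: idle → wire stays (2, 2)
L3 halt: active, suppressor → wire = (-1, -2)
actuator = (-1, -2)

-1 -2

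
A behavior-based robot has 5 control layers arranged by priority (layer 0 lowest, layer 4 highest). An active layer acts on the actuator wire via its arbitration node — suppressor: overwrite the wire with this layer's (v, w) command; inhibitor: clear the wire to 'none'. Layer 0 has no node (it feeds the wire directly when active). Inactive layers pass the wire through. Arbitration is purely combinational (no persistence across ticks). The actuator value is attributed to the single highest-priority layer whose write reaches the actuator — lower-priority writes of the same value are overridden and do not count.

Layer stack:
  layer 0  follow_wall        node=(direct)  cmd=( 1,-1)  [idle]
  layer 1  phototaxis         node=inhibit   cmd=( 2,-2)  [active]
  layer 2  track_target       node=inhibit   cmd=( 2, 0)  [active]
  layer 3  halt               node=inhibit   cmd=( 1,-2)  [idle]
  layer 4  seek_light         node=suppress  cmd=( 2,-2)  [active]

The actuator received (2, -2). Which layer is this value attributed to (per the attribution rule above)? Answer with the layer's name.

seek_light

layer 0 (follow_wall) idle — none
layer 1 (phototaxis) active — inhibits: none
layer 2 (track_target) active — inhibits: none
layer 3 (halt) idle — unchanged: none
layer 4 (seek_light) active — suppresses: (2, -2)
→ actuator (2, -2)
last writer: layer 4 = seek_light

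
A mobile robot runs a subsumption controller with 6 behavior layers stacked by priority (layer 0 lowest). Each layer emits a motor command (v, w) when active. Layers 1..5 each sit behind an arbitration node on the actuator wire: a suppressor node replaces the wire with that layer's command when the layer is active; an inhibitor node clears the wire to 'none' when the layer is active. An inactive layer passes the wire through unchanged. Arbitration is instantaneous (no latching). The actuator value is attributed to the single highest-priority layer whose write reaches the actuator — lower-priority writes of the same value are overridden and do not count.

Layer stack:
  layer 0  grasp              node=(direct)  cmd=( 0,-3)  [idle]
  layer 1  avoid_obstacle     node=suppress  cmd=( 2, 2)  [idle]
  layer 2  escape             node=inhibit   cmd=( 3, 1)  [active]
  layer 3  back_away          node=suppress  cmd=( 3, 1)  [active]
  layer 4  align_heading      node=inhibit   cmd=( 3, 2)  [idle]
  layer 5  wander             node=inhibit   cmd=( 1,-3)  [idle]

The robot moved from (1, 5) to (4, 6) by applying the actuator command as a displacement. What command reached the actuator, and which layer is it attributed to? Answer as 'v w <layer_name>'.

3 1 back_away

displacement = (4, 6) − (1, 5) = (3, 1)
[0] grasp off; wire := none
[1] avoid_obstacle off; pass none
[2] escape on (inhibit); wire := none
[3] back_away on (suppress); wire := (3, 1)
[4] align_heading off; pass (3, 1)
[5] wander off; pass (3, 1)
output (3, 1) — from layer 3 (back_away)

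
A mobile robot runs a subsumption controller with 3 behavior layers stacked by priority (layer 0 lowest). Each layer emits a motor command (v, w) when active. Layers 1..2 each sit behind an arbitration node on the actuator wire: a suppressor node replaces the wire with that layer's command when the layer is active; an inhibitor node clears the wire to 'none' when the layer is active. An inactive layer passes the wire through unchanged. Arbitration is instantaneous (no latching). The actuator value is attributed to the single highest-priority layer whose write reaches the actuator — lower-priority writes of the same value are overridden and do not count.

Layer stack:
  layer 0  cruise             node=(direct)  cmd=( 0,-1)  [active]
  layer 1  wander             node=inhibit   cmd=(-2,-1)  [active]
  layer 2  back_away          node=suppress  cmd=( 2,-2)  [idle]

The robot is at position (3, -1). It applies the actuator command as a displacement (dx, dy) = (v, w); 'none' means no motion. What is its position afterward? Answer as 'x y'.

L0 cruise: active, feeds wire = (0, -1)
L1 wander: active, inhibitor → wire = none
L2 back_away: idle → wire stays none
actuator = none
position: (3, -1) + none = (3, -1)

3 -1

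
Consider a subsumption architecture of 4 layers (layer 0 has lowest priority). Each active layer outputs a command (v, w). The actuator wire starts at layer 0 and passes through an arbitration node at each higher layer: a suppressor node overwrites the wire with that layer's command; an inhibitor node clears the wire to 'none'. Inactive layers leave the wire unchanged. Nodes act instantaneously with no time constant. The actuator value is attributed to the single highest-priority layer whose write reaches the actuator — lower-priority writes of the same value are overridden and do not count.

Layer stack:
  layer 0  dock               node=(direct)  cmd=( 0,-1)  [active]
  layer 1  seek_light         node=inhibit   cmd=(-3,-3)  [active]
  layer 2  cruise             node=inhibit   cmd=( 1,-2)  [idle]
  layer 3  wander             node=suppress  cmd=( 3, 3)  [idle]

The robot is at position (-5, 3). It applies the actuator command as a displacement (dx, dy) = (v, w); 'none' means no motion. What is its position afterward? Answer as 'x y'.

-5 3

L0 dock: active, feeds wire = (0, -1)
L1 seek_light: active, inhibitor → wire = none
L2 cruise: idle → wire stays none
L3 wander: idle → wire stays none
actuator = none
position: (-5, 3) + none = (-5, 3)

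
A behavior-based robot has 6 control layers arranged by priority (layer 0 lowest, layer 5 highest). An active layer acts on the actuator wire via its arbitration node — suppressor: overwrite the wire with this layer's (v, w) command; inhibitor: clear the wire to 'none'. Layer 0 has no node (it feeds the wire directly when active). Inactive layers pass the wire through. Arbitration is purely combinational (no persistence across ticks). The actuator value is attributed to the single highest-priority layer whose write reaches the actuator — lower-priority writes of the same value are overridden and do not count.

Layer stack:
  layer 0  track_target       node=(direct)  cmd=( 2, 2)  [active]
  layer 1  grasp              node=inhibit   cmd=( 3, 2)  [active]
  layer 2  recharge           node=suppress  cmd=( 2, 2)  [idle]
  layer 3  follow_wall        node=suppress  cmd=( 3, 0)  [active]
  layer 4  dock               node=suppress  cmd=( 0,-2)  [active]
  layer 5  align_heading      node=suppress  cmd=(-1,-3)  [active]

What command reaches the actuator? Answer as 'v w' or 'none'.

-1 -3

layer 0 (track_target) active — direct: (2, 2)
layer 1 (grasp) active — inhibits: none
layer 2 (recharge) idle — unchanged: none
layer 3 (follow_wall) active — suppresses: (3, 0)
layer 4 (dock) active — suppresses: (0, -2)
layer 5 (align_heading) active — suppresses: (-1, -3)
→ actuator (-1, -3)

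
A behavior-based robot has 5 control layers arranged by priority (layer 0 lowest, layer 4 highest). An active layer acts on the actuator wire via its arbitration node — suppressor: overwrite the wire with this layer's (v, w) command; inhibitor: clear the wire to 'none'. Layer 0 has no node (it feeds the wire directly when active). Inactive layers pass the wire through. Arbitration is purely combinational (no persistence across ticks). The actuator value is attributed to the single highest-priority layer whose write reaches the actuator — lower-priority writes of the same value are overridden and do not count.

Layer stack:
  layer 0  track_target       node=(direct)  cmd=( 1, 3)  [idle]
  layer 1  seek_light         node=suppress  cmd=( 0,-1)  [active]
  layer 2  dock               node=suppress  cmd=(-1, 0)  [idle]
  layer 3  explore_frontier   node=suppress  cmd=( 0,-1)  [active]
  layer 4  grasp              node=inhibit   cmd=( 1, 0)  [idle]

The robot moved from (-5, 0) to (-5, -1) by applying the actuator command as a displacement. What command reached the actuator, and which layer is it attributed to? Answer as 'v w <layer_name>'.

0 -1 explore_frontier

displacement = (-5, -1) − (-5, 0) = (0, -1)
layer 0 (track_target) idle — none
layer 1 (seek_light) active — suppresses: (0, -1)
layer 2 (dock) idle — unchanged: (0, -1)
layer 3 (explore_frontier) active — suppresses: (0, -1)
layer 4 (grasp) idle — unchanged: (0, -1)
→ actuator (0, -1) — from layer 3 (explore_frontier)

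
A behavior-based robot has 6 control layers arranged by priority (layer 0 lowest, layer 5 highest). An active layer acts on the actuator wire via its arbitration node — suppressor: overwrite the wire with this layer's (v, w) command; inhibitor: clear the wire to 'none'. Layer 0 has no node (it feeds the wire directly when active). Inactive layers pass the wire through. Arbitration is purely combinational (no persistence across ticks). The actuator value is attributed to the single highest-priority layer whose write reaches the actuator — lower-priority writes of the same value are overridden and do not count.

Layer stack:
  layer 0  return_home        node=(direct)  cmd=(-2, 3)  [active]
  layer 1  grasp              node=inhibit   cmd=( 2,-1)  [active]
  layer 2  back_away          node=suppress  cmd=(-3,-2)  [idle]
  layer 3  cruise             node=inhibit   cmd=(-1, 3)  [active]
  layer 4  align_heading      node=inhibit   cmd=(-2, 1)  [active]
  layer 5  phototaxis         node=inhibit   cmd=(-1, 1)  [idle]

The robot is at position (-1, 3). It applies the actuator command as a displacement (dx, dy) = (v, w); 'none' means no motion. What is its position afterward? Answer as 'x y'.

-1 3

layer 0 (return_home) active — direct: (-2, 3)
layer 1 (grasp) active — inhibits: none
layer 2 (back_away) idle — unchanged: none
layer 3 (cruise) active — inhibits: none
layer 4 (align_heading) active — inhibits: none
layer 5 (phototaxis) idle — unchanged: none
→ actuator none
position: (-1, 3) + none = (-1, 3)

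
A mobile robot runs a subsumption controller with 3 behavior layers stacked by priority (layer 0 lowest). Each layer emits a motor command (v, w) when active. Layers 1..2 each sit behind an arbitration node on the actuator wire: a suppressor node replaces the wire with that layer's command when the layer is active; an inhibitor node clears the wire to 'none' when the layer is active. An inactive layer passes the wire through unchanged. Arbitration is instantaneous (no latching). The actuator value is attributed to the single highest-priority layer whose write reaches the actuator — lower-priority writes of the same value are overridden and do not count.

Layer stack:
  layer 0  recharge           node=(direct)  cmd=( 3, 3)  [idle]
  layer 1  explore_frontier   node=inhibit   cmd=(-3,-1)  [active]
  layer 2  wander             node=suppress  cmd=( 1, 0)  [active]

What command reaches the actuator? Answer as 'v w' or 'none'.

1 0

L0 recharge: idle → wire = none
L1 explore_frontier: active, inhibitor → wire = none
L2 wander: active, suppressor → wire = (1, 0)
actuator = (1, 0)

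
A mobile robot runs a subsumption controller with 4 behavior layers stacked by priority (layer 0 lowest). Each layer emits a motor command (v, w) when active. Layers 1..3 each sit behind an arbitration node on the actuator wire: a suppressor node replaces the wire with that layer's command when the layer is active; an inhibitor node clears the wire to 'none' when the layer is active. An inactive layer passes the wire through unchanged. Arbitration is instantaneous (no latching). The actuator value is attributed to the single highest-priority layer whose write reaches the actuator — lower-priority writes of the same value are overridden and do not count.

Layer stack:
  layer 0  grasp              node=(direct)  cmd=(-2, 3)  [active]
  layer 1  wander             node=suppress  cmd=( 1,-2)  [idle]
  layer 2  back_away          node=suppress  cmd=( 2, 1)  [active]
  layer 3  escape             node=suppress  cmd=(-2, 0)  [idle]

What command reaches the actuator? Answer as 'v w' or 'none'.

2 1

[0] grasp on; wire := (-2, 3)
[1] wander off; pass (-2, 3)
[2] back_away on (suppress); wire := (2, 1)
[3] escape off; pass (2, 1)
output (2, 1)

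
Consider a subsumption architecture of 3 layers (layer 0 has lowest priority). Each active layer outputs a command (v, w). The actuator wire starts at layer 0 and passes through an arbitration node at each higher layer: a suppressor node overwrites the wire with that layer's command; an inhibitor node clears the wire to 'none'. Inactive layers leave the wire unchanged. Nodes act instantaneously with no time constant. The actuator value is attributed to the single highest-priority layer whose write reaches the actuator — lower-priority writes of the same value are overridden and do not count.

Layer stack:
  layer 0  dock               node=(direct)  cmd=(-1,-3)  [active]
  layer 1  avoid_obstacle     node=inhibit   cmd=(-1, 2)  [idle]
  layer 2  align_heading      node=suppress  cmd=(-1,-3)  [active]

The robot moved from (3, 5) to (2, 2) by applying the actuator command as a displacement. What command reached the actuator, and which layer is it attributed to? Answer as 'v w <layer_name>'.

-1 -3 align_heading

displacement = (2, 2) − (3, 5) = (-1, -3)
L0 dock: active, feeds wire = (-1, -3)
L1 avoid_obstacle: idle → wire stays (-1, -3)
L2 align_heading: active, suppressor → wire = (-1, -3)
actuator = (-1, -3) — from layer 2 (align_heading)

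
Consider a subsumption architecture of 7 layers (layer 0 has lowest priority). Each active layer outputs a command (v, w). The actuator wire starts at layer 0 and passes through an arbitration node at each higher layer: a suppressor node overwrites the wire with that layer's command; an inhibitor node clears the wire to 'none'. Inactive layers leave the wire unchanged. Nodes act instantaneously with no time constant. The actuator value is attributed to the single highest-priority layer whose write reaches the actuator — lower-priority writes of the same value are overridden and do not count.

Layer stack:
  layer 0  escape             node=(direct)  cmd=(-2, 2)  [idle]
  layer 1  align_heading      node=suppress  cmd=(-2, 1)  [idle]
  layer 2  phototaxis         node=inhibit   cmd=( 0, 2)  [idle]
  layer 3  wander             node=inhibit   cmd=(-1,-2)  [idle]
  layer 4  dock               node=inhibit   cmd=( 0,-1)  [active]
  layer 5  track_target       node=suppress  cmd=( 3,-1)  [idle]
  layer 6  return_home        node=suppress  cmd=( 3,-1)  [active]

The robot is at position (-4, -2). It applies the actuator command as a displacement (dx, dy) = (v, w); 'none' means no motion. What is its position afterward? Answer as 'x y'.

-1 -3

L0 escape: idle → wire = none
L1 align_heading: idle → wire stays none
L2 phototaxis: idle → wire stays none
L3 wander: idle → wire stays none
L4 dock: active, inhibitor → wire = none
L5 track_target: idle → wire stays none
L6 return_home: active, suppressor → wire = (3, -1)
actuator = (3, -1)
position: (-4, -2) + (3, -1) = (-1, -3)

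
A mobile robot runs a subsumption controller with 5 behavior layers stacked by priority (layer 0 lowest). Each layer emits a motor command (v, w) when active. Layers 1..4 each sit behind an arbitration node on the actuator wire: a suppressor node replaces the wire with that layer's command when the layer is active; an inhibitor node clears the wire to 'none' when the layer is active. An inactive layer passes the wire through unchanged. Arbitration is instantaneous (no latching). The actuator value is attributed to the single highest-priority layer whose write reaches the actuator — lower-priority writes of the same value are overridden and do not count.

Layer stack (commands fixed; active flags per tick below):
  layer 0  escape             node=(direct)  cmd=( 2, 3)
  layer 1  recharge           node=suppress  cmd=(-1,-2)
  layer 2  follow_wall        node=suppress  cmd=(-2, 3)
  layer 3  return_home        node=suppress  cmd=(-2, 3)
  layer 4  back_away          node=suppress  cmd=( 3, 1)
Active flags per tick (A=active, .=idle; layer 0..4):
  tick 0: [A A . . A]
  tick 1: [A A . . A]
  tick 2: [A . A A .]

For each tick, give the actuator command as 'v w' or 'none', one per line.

3 1
3 1
-2 3

tick 0:
  [0] escape on; wire := (2, 3)
  [1] recharge on (suppress); wire := (-1, -2)
  [2] follow_wall off; pass (-1, -2)
  [3] return_home off; pass (-1, -2)
  [4] back_away on (suppress); wire := (3, 1)
  output (3, 1)
tick 1:
  [0] escape on; wire := (2, 3)
  [1] recharge on (suppress); wire := (-1, -2)
  [2] follow_wall off; pass (-1, -2)
  [3] return_home off; pass (-1, -2)
  [4] back_away on (suppress); wire := (3, 1)
  output (3, 1)
tick 2:
  [0] escape on; wire := (2, 3)
  [1] recharge off; pass (2, 3)
  [2] follow_wall on (suppress); wire := (-2, 3)
  [3] return_home on (suppress); wire := (-2, 3)
  [4] back_away off; pass (-2, 3)
  output (-2, 3)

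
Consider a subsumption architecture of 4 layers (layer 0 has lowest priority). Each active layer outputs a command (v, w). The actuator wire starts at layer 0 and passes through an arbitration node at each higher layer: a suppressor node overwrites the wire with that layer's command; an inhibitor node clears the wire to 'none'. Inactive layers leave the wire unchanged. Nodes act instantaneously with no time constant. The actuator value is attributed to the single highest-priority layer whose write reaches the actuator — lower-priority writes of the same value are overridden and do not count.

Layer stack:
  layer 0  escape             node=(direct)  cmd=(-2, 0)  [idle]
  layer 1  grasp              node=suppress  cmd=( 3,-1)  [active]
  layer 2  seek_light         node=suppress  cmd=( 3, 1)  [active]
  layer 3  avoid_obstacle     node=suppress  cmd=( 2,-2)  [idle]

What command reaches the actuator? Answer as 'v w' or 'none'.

L0 escape: idle → wire = none
L1 grasp: active, suppressor → wire = (3, -1)
L2 seek_light: active, suppressor → wire = (3, 1)
L3 avoid_obstacle: idle → wire stays (3, 1)
actuator = (3, 1)

3 1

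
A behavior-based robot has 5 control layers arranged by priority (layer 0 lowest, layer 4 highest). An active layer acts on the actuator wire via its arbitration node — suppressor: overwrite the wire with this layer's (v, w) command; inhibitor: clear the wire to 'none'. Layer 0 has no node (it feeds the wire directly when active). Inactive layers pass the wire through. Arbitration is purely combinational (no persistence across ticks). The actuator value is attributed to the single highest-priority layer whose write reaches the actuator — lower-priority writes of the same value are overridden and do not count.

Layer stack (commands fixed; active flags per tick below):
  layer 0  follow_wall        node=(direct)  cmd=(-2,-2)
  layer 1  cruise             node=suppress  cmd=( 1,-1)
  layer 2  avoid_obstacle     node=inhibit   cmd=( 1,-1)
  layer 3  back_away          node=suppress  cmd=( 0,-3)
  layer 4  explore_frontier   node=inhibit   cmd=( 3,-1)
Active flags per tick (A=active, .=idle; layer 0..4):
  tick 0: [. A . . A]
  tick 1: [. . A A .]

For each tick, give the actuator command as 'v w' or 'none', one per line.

none
0 -3

tick 0:
  L0 follow_wall: idle → wire = none
  L1 cruise: active, suppressor → wire = (1, -1)
  L2 avoid_obstacle: idle → wire stays (1, -1)
  L3 back_away: idle → wire stays (1, -1)
  L4 explore_frontier: active, inhibitor → wire = none
  actuator = none
tick 1:
  L0 follow_wall: idle → wire = none
  L1 cruise: idle → wire stays none
  L2 avoid_obstacle: active, inhibitor → wire = none
  L3 back_away: active, suppressor → wire = (0, -3)
  L4 explore_frontier: idle → wire stays (0, -3)
  actuator = (0, -3)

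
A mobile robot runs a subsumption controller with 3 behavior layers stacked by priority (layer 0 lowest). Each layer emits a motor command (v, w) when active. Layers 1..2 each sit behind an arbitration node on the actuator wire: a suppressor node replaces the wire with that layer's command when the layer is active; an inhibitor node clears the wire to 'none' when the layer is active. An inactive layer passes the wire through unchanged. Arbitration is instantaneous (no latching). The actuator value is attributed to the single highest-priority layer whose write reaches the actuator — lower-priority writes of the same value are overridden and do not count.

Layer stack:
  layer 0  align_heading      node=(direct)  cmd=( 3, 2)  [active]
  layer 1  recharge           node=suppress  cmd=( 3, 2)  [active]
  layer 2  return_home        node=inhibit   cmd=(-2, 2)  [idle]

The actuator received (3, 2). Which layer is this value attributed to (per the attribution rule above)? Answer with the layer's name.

L0 align_heading: active, feeds wire = (3, 2)
L1 recharge: active, suppressor → wire = (3, 2)
L2 return_home: idle → wire stays (3, 2)
actuator = (3, 2)
last writer: layer 1 = recharge

recharge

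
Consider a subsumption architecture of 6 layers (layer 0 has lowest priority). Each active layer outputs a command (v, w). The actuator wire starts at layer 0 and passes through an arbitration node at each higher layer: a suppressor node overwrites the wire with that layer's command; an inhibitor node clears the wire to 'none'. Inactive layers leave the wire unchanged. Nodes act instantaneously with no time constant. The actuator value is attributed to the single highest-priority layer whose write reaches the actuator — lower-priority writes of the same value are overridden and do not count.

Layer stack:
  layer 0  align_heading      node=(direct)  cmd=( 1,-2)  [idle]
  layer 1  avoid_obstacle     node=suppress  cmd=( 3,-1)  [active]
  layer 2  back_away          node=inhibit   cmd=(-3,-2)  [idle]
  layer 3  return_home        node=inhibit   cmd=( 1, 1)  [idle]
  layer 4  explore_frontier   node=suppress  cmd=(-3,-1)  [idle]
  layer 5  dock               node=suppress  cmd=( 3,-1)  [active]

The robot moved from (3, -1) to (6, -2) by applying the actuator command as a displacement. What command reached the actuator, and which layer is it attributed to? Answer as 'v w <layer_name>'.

3 -1 dock

displacement = (6, -2) − (3, -1) = (3, -1)
[0] align_heading off; wire := none
[1] avoid_obstacle on (suppress); wire := (3, -1)
[2] back_away off; pass (3, -1)
[3] return_home off; pass (3, -1)
[4] explore_frontier off; pass (3, -1)
[5] dock on (suppress); wire := (3, -1)
output (3, -1) — from layer 5 (dock)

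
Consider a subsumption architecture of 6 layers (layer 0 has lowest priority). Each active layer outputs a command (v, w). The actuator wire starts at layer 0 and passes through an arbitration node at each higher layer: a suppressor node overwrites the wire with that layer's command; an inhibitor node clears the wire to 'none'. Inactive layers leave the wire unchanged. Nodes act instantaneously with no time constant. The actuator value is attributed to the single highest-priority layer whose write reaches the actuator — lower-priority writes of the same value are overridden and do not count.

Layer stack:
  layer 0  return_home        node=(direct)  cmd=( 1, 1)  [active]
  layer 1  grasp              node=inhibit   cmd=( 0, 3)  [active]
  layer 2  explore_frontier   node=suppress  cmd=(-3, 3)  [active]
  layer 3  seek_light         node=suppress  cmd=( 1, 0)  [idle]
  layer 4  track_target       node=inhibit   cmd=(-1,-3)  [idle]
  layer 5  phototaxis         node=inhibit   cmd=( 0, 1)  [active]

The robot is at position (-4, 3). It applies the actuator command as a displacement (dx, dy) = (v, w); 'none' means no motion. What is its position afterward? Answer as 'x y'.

layer 0 (return_home) active — direct: (1, 1)
layer 1 (grasp) active — inhibits: none
layer 2 (explore_frontier) active — suppresses: (-3, 3)
layer 3 (seek_light) idle — unchanged: (-3, 3)
layer 4 (track_target) idle — unchanged: (-3, 3)
layer 5 (phototaxis) active — inhibits: none
→ actuator none
position: (-4, 3) + none = (-4, 3)

-4 3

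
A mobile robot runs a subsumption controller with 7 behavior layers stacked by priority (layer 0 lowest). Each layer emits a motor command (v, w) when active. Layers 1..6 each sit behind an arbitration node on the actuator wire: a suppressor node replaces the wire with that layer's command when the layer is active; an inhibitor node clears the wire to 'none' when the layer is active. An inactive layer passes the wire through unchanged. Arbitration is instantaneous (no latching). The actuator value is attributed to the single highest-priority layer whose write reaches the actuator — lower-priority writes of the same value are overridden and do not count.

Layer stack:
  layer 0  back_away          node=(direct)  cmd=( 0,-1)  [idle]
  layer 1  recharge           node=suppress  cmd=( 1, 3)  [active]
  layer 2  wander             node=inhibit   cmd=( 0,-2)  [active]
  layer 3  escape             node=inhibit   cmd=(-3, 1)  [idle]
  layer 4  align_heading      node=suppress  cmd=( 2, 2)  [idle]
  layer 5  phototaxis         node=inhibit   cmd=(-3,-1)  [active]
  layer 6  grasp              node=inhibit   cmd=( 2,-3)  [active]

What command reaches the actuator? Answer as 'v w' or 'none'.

none

layer 0 (back_away) idle — none
layer 1 (recharge) active — suppresses: (1, 3)
layer 2 (wander) active — inhibits: none
layer 3 (escape) idle — unchanged: none
layer 4 (align_heading) idle — unchanged: none
layer 5 (phototaxis) active — inhibits: none
layer 6 (grasp) active — inhibits: none
→ actuator none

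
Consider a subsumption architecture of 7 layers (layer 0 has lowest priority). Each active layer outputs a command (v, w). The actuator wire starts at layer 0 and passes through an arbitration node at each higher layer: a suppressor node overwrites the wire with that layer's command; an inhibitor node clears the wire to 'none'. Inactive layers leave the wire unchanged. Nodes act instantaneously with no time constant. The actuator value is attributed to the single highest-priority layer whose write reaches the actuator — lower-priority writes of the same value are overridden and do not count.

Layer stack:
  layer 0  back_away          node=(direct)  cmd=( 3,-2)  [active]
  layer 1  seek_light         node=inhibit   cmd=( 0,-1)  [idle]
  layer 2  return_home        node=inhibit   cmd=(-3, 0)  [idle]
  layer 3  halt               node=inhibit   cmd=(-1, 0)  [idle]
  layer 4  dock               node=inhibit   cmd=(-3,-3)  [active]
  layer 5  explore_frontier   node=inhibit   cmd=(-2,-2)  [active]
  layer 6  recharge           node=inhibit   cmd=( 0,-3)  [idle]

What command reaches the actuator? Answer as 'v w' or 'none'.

[0] back_away on; wire := (3, -2)
[1] seek_light off; pass (3, -2)
[2] return_home off; pass (3, -2)
[3] halt off; pass (3, -2)
[4] dock on (inhibit); wire := none
[5] explore_frontier on (inhibit); wire := none
[6] recharge off; pass none
output none

none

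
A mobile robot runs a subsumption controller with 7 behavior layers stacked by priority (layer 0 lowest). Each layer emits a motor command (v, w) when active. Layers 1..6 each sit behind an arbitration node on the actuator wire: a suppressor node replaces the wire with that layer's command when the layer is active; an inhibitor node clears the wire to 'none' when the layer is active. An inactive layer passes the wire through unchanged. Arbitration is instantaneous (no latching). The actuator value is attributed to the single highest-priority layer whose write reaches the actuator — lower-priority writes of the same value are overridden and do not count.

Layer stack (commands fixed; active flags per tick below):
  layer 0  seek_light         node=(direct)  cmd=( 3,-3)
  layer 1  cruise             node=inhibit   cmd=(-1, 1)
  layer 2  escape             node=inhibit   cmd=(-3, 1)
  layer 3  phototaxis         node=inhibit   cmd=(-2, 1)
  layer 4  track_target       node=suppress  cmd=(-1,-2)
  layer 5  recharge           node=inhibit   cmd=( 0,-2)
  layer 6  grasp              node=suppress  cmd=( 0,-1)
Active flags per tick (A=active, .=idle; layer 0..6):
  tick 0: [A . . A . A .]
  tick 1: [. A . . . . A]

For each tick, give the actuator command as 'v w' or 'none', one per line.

tick 0:
  L0 seek_light: active, feeds wire = (3, -3)
  L1 cruise: idle → wire stays (3, -3)
  L2 escape: idle → wire stays (3, -3)
  L3 phototaxis: active, inhibitor → wire = none
  L4 track_target: idle → wire stays none
  L5 recharge: active, inhibitor → wire = none
  L6 grasp: idle → wire stays none
  actuator = none
tick 1:
  L0 seek_light: idle → wire = none
  L1 cruise: active, inhibitor → wire = none
  L2 escape: idle → wire stays none
  L3 phototaxis: idle → wire stays none
  L4 track_target: idle → wire stays none
  L5 recharge: idle → wire stays none
  L6 grasp: active, suppressor → wire = (0, -1)
  actuator = (0, -1)

none
0 -1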